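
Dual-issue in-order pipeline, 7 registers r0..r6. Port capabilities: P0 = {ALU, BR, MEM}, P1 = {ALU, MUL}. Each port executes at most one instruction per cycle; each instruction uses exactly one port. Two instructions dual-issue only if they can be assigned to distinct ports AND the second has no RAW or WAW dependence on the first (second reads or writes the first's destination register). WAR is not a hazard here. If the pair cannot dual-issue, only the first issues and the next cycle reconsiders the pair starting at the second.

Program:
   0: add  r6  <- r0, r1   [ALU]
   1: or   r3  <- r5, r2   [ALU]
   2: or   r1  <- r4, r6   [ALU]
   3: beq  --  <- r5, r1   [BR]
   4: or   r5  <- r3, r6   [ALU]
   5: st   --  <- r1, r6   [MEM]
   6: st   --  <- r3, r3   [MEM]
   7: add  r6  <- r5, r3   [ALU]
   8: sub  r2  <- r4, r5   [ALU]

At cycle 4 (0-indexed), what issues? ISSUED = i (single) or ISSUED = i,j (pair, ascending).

ISSUED = 6,7

[0] i0/i1  add or  -- pair
[1] i2  or  -- RAW r1
[2] i3/i4  beq or  -- pair
[3] i5  st  -- no-port MEM/MEM
[4] i6/i7  st add  -- pair
[5] i8  sub  -- tail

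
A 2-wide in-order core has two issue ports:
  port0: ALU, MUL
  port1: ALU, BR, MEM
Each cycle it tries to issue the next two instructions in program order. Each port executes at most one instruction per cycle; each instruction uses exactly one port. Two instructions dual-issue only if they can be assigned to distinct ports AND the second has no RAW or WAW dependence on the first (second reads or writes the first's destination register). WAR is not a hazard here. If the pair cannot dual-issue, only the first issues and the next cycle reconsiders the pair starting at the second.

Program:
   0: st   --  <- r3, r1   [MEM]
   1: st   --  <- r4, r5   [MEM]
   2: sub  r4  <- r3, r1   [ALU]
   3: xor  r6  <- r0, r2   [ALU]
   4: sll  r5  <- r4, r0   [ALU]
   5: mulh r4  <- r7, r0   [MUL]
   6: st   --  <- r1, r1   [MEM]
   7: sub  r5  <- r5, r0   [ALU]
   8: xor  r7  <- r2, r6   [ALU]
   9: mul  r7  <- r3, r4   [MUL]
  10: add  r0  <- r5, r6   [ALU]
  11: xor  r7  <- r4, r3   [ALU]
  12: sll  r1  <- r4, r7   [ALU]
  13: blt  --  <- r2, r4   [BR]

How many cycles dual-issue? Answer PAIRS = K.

[0] i0  st.MEM  -- no-port MEM/MEM
[1] i1,i2  st.MEM;sub.ALU  -- dual
[2] i3,i4  xor.ALU;sll.ALU  -- dual
[3] i5,i6  mulh.MUL;st.MEM  -- dual
[4] i7,i8  sub.ALU;xor.ALU  -- dual
[5] i9,i10  mul.MUL;add.ALU  -- dual
[6] i11  xor.ALU  -- RAW r7
[7] i12,i13  sll.ALU;blt.BR  -- dual

PAIRS = 6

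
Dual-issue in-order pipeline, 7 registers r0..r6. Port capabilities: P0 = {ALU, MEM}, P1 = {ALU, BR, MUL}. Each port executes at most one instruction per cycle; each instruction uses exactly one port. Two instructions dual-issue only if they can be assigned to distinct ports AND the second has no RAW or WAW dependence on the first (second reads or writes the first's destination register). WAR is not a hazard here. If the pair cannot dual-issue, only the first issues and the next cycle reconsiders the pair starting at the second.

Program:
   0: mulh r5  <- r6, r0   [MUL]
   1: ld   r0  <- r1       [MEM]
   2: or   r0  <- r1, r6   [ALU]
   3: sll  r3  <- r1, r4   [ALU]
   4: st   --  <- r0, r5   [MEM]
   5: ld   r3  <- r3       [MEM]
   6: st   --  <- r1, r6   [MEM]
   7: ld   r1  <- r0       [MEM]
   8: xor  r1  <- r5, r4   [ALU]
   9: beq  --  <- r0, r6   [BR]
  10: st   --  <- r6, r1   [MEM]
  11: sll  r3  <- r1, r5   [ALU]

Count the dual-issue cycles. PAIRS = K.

PAIRS = 4

c0: i0&i1 mulh.MUL ld.MEM  dual
c1: i2&i3 or.ALU sll.ALU  dual
c2: i4 st.MEM  no-port MEM/MEM
c3: i5 ld.MEM  no-port MEM/MEM
c4: i6 st.MEM  no-port MEM/MEM
c5: i7 ld.MEM  WAW r1
c6: i8&i9 xor.ALU beq.BR  dual
c7: i10&i11 st.MEM sll.ALU  dual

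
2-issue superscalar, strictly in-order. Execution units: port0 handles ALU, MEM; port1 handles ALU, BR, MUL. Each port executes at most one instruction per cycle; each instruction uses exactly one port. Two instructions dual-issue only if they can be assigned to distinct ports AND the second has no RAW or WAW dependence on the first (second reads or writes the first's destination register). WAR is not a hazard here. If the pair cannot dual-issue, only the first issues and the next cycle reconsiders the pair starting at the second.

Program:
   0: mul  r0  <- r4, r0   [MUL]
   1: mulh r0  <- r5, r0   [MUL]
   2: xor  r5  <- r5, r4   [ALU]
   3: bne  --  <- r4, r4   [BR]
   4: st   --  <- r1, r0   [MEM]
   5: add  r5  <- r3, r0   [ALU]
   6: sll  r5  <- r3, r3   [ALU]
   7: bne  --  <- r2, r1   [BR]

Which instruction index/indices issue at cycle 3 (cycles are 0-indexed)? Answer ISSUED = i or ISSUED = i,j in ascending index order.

ISSUED = 5

c0: i0 mul  no-port MUL/MUL
c1: i1/i2 mulh+xor  2-wide
c2: i3/i4 bne+st  2-wide
c3: i5 add  WAW r5
c4: i6/i7 sll+bne  2-wide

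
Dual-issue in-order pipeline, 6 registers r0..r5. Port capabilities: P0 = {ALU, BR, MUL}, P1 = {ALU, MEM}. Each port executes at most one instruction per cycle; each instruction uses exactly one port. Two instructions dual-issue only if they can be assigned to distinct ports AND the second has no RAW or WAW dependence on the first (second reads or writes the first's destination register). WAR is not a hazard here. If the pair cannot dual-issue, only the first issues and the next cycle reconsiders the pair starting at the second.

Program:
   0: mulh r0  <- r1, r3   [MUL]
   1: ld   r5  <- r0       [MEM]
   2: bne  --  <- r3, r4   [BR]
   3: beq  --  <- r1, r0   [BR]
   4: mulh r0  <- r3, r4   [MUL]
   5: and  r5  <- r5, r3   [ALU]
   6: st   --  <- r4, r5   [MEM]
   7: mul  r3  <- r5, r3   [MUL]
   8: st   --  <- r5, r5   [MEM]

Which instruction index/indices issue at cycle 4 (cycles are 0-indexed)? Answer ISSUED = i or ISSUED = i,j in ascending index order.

ISSUED = 6,7

  cy0 -> i0 (mulh) RAW r0
  cy1 -> i1/i2 (ld/bne) pair
  cy2 -> i3 (beq) no-port BR/MUL
  cy3 -> i4/i5 (mulh/and) pair
  cy4 -> i6/i7 (st/mul) pair
  cy5 -> i8 (st) tail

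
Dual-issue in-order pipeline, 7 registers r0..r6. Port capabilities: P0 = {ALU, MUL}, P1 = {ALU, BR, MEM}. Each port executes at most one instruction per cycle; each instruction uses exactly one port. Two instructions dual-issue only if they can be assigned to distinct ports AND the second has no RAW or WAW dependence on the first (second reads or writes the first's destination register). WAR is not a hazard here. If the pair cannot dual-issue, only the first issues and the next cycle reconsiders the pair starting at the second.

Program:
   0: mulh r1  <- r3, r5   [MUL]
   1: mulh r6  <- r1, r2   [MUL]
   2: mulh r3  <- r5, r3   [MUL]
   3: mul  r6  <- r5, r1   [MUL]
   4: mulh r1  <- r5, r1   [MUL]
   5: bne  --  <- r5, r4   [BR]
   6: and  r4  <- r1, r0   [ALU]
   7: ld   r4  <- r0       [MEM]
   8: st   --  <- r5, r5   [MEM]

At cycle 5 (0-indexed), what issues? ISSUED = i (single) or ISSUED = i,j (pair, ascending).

#0 head=0: mulh i0 no-port MUL/MUL
#1 head=1: mulh i1 no-port MUL/MUL
#2 head=2: mulh i2 no-port MUL/MUL
#3 head=3: mul i3 no-port MUL/MUL
#4 head=4: mulh+bne i4&i5 2-wide
#5 head=6: and i6 WAW r4
#6 head=7: ld i7 no-port MEM/MEM
#7 head=8: st i8 tail

ISSUED = 6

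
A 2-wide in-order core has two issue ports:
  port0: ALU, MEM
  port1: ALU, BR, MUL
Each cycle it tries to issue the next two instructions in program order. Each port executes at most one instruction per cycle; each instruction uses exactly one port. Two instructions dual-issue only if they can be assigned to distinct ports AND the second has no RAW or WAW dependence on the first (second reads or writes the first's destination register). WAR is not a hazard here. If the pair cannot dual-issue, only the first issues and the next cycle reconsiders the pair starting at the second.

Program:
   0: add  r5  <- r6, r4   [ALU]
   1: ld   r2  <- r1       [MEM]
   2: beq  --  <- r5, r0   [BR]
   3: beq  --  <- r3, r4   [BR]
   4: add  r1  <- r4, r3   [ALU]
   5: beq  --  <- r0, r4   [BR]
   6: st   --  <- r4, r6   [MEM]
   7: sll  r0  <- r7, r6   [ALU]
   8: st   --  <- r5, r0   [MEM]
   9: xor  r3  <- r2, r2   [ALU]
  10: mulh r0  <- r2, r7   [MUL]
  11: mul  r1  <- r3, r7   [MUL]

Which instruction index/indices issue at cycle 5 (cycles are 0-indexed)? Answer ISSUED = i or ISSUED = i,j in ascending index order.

c0: i0+i1 add/ld  2-wide
c1: i2 beq  no-port BR/BR
c2: i3+i4 beq/add  2-wide
c3: i5+i6 beq/st  2-wide
c4: i7 sll  RAW r0
c5: i8+i9 st/xor  2-wide
c6: i10 mulh  no-port MUL/MUL
c7: i11 mul  tail

ISSUED = 8,9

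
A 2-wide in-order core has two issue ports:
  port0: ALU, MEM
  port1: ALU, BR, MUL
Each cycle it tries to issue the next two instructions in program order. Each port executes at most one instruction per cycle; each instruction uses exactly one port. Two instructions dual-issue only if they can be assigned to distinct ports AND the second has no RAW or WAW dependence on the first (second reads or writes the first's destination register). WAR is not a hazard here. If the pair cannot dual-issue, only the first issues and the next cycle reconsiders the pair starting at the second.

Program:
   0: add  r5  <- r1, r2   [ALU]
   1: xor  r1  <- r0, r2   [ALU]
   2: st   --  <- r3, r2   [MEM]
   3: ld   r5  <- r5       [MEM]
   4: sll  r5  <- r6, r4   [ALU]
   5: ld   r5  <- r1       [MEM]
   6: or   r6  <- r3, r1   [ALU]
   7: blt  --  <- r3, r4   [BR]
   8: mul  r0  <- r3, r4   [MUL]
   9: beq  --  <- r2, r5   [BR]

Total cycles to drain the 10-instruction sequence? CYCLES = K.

CYCLES = 8

t=0 i0/i1:add.ALU+xor.ALU ; pair
t=1 i2:st.MEM ; no-port MEM/MEM
t=2 i3:ld.MEM ; WAW r5
t=3 i4:sll.ALU ; WAW r5
t=4 i5/i6:ld.MEM+or.ALU ; pair
t=5 i7:blt.BR ; no-port BR/MUL
t=6 i8:mul.MUL ; no-port MUL/BR
t=7 i9:beq.BR ; tail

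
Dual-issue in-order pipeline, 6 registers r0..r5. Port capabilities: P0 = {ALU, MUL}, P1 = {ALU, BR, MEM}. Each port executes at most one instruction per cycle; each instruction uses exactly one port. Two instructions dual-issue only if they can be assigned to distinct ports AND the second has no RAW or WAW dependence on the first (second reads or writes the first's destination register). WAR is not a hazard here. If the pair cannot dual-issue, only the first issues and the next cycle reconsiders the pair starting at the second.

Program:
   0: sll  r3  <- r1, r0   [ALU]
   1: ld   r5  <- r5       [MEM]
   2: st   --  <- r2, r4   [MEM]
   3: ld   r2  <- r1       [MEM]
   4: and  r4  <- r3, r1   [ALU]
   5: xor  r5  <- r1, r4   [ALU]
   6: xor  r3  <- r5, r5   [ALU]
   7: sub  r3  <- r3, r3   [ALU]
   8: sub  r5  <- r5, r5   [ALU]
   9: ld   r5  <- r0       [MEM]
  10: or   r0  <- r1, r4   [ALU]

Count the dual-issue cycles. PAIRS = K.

  cy0 -> i0+i1 (sll.ALU/ld.MEM) dual
  cy1 -> i2 (st.MEM) no-port MEM/MEM
  cy2 -> i3+i4 (ld.MEM/and.ALU) dual
  cy3 -> i5 (xor.ALU) RAW r5
  cy4 -> i6 (xor.ALU) RAW+WAW r3
  cy5 -> i7+i8 (sub.ALU/sub.ALU) dual
  cy6 -> i9+i10 (ld.MEM/or.ALU) dual

PAIRS = 4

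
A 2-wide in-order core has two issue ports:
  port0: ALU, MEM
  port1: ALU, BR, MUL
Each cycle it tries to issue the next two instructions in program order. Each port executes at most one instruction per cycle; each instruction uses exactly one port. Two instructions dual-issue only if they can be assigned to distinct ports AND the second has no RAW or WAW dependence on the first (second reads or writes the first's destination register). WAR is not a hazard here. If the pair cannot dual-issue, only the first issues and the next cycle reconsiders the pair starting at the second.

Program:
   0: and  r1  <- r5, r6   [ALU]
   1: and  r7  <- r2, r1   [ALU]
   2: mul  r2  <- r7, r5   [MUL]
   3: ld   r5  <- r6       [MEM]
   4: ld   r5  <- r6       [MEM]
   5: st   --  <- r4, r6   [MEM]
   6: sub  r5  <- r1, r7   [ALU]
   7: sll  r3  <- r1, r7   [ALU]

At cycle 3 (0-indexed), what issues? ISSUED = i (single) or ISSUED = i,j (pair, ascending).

ISSUED = 4

0. and @i0  | RAW r1
1. and @i1  | RAW r7
2. mul+ld @i2+i3  | dual
3. ld @i4  | no-port MEM/MEM
4. st+sub @i5+i6  | dual
5. sll @i7  | tail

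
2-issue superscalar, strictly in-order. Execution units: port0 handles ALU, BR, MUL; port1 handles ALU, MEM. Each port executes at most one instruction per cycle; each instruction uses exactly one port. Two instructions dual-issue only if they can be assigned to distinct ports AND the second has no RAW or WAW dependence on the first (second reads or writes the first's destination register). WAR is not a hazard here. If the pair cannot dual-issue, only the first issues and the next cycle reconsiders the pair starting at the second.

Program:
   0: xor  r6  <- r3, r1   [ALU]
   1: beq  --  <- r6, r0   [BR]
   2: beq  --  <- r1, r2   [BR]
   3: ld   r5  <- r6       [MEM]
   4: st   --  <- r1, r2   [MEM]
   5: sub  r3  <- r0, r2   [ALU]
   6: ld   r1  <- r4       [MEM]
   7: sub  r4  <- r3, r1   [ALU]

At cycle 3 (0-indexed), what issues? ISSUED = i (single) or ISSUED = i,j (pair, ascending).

ISSUED = 4,5

c0: i0 xor  RAW r6
c1: i1 beq  no-port BR/BR
c2: i2+i3 beq ld  2-wide
c3: i4+i5 st sub  2-wide
c4: i6 ld  RAW r1
c5: i7 sub  tail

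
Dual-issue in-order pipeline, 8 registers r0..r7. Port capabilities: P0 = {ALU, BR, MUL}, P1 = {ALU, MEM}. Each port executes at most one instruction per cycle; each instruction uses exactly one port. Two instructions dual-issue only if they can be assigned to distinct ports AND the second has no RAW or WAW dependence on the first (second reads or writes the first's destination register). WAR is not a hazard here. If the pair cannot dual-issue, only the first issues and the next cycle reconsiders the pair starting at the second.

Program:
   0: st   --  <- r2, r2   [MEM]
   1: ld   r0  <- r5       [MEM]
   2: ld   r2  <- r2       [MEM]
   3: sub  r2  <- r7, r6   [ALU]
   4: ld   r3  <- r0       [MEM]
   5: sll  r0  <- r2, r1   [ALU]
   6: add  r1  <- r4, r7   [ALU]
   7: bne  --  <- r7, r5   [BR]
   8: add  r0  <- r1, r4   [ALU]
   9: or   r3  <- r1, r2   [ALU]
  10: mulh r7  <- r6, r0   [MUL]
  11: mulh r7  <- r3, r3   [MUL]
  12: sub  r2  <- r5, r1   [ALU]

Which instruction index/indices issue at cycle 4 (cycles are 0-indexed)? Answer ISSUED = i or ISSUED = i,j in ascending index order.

ISSUED = 5,6

c0: i0 st  no-port MEM/MEM
c1: i1 ld  no-port MEM/MEM
c2: i2 ld  WAW r2
c3: i3&i4 sub/ld  2-wide
c4: i5&i6 sll/add  2-wide
c5: i7&i8 bne/add  2-wide
c6: i9&i10 or/mulh  2-wide
c7: i11&i12 mulh/sub  2-wide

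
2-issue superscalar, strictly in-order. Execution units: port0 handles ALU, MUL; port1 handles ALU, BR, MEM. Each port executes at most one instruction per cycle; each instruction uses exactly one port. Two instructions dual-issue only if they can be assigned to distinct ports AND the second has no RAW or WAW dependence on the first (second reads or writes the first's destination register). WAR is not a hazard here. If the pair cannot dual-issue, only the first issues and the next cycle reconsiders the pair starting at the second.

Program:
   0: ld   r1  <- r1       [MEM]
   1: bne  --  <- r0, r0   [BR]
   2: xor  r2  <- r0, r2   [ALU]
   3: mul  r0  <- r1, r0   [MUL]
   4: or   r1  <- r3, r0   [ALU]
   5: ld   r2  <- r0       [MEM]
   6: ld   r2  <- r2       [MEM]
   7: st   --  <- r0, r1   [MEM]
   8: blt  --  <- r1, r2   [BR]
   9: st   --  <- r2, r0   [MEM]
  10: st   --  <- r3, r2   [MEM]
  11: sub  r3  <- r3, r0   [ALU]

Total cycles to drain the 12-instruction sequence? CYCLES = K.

  cy0 -> i0 (ld) no-port MEM/BR
  cy1 -> i1+i2 (bne;xor) 2-wide
  cy2 -> i3 (mul) RAW r0
  cy3 -> i4+i5 (or;ld) 2-wide
  cy4 -> i6 (ld) no-port MEM/MEM
  cy5 -> i7 (st) no-port MEM/BR
  cy6 -> i8 (blt) no-port BR/MEM
  cy7 -> i9 (st) no-port MEM/MEM
  cy8 -> i10+i11 (st;sub) 2-wide

CYCLES = 9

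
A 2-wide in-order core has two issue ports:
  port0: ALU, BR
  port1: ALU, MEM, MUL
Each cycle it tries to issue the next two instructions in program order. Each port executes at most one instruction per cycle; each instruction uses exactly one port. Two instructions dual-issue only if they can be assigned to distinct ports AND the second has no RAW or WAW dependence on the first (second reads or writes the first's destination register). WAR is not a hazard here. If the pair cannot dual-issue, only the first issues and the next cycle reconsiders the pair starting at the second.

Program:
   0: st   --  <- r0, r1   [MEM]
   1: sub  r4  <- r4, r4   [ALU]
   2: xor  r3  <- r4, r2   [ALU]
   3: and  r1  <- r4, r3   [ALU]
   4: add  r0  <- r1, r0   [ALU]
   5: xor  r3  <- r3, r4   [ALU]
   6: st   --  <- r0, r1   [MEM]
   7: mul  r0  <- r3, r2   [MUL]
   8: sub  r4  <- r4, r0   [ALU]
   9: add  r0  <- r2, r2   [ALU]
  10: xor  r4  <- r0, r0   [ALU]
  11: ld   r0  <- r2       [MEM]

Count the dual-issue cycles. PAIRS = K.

0. st/sub @i0,i1  | 2-wide
1. xor @i2  | RAW r3
2. and @i3  | RAW r1
3. add/xor @i4,i5  | 2-wide
4. st @i6  | no-port MEM/MUL
5. mul @i7  | RAW r0
6. sub/add @i8,i9  | 2-wide
7. xor/ld @i10,i11  | 2-wide

PAIRS = 4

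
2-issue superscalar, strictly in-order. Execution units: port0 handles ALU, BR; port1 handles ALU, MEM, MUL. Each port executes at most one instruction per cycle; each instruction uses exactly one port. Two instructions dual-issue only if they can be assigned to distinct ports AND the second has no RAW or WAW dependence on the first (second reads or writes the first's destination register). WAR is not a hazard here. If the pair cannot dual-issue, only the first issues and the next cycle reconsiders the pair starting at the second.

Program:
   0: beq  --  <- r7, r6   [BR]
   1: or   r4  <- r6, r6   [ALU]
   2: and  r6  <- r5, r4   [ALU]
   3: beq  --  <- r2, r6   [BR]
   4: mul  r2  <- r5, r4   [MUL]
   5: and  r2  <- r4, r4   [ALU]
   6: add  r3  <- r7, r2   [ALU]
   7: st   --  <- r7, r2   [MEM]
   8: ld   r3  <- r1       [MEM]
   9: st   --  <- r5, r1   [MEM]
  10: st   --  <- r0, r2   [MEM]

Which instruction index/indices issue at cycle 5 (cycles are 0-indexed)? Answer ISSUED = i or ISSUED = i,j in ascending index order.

c0: i0,i1 beq/or  dual
c1: i2 and  RAW r6
c2: i3,i4 beq/mul  dual
c3: i5 and  RAW r2
c4: i6,i7 add/st  dual
c5: i8 ld  no-port MEM/MEM
c6: i9 st  no-port MEM/MEM
c7: i10 st  tail

ISSUED = 8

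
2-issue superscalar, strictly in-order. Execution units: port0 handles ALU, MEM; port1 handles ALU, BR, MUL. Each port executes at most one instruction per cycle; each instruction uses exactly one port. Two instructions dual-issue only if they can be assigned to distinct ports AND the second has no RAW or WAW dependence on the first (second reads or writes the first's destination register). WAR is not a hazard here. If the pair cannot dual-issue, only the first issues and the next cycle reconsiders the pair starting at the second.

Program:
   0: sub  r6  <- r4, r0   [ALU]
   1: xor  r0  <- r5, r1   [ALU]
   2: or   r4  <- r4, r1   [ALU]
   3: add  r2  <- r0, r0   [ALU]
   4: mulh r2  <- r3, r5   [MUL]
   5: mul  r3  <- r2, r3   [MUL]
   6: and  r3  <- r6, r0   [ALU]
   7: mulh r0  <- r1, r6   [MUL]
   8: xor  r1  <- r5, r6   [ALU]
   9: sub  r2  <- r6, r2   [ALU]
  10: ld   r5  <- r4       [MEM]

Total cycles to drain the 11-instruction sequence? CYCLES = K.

CYCLES = 7

  cy0 -> i0/i1 (sub.ALU xor.ALU) dual
  cy1 -> i2/i3 (or.ALU add.ALU) dual
  cy2 -> i4 (mulh.MUL) no-port MUL/MUL
  cy3 -> i5 (mul.MUL) WAW r3
  cy4 -> i6/i7 (and.ALU mulh.MUL) dual
  cy5 -> i8/i9 (xor.ALU sub.ALU) dual
  cy6 -> i10 (ld.MEM) tail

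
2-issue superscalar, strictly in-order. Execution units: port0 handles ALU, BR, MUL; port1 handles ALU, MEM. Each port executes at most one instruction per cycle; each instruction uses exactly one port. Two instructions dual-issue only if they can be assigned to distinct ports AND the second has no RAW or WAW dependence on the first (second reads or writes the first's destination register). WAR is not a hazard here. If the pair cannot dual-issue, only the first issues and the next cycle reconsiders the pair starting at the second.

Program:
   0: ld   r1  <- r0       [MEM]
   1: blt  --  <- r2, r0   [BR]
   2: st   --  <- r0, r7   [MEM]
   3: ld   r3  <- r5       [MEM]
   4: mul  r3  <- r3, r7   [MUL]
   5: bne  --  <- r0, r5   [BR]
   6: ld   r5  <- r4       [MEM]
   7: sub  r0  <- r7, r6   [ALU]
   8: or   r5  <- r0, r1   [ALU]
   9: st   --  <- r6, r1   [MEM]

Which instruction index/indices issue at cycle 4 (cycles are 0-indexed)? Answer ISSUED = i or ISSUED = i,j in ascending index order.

#0 head=0: ld;blt i0&i1 dual
#1 head=2: st i2 no-port MEM/MEM
#2 head=3: ld i3 RAW+WAW r3
#3 head=4: mul i4 no-port MUL/BR
#4 head=5: bne;ld i5&i6 dual
#5 head=7: sub i7 RAW r0
#6 head=8: or;st i8&i9 dual

ISSUED = 5,6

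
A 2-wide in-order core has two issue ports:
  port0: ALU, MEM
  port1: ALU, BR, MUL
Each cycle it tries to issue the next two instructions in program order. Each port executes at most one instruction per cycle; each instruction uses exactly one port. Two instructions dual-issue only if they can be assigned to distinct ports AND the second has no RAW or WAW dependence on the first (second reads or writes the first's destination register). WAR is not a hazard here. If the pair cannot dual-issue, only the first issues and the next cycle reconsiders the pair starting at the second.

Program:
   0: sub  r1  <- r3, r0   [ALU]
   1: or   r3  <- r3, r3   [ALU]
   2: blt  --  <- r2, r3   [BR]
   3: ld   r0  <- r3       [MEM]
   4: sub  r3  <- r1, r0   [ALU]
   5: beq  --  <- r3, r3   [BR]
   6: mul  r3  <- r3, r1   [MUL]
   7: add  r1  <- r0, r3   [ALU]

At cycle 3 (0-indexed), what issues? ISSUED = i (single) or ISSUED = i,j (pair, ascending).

  cy0 -> i0+i1 (sub or) 2-wide
  cy1 -> i2+i3 (blt ld) 2-wide
  cy2 -> i4 (sub) RAW r3
  cy3 -> i5 (beq) no-port BR/MUL
  cy4 -> i6 (mul) RAW r3
  cy5 -> i7 (add) tail

ISSUED = 5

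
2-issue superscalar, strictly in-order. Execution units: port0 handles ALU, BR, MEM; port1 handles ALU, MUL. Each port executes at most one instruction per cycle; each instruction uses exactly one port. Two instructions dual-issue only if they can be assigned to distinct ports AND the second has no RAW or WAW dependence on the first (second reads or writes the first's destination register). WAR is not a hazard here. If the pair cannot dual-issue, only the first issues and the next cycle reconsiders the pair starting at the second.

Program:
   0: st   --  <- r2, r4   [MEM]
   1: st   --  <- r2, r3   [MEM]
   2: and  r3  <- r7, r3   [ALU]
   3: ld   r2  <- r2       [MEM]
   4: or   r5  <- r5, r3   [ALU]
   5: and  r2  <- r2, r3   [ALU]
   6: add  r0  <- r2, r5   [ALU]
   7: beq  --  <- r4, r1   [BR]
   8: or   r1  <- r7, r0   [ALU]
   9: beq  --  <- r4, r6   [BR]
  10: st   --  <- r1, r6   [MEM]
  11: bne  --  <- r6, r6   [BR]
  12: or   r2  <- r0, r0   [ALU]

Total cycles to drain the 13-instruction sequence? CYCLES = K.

CYCLES = 8

  cy0 -> i0 (st) no-port MEM/MEM
  cy1 -> i1+i2 (st/and) pair
  cy2 -> i3+i4 (ld/or) pair
  cy3 -> i5 (and) RAW r2
  cy4 -> i6+i7 (add/beq) pair
  cy5 -> i8+i9 (or/beq) pair
  cy6 -> i10 (st) no-port MEM/BR
  cy7 -> i11+i12 (bne/or) pair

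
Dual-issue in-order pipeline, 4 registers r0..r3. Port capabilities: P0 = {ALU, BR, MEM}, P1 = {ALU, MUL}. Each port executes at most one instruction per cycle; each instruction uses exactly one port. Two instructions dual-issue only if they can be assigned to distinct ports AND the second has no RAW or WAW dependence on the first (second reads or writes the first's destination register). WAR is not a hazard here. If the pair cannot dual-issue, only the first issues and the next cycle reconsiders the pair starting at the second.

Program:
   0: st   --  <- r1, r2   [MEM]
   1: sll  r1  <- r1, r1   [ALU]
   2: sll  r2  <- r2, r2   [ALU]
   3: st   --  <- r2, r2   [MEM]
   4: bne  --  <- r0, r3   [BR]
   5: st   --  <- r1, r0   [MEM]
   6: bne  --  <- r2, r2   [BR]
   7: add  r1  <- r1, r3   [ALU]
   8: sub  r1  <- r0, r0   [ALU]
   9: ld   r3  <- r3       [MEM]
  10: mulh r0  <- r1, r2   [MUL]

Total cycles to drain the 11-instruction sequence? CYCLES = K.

[0] i0/i1  st+sll  -- dual
[1] i2  sll  -- RAW r2
[2] i3  st  -- no-port MEM/BR
[3] i4  bne  -- no-port BR/MEM
[4] i5  st  -- no-port MEM/BR
[5] i6/i7  bne+add  -- dual
[6] i8/i9  sub+ld  -- dual
[7] i10  mulh  -- tail

CYCLES = 8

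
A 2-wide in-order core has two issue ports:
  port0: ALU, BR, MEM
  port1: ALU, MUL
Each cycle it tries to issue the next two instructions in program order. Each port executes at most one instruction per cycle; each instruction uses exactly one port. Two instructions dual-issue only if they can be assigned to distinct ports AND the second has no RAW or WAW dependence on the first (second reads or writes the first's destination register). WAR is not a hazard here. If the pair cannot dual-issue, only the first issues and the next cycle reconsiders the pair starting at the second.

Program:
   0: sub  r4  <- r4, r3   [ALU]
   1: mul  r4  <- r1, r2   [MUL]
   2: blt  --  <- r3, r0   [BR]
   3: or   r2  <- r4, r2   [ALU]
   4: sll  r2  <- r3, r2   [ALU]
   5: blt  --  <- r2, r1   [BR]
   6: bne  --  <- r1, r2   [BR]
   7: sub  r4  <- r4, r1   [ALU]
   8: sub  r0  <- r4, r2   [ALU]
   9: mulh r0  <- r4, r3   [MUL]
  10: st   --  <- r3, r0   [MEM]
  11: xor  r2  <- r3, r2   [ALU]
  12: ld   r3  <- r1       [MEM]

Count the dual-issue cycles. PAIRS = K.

PAIRS = 3

[0] i0  sub.ALU  -- WAW r4
[1] i1&i2  mul.MUL+blt.BR  -- dual
[2] i3  or.ALU  -- RAW+WAW r2
[3] i4  sll.ALU  -- RAW r2
[4] i5  blt.BR  -- no-port BR/BR
[5] i6&i7  bne.BR+sub.ALU  -- dual
[6] i8  sub.ALU  -- WAW r0
[7] i9  mulh.MUL  -- RAW r0
[8] i10&i11  st.MEM+xor.ALU  -- dual
[9] i12  ld.MEM  -- tail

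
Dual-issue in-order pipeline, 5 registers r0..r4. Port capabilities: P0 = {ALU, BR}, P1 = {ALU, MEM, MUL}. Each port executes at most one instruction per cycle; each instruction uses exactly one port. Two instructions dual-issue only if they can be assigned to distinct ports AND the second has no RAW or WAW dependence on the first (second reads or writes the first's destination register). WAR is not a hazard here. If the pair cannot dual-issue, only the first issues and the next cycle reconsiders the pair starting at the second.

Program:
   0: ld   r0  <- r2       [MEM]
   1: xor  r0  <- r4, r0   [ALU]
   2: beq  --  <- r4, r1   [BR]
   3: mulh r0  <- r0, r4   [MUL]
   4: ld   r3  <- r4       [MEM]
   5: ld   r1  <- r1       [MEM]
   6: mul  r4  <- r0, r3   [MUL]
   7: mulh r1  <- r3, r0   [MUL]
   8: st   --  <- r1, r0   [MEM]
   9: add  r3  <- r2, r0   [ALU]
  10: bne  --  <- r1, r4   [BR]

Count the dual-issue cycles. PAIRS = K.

  cy0 -> i0 (ld) RAW+WAW r0
  cy1 -> i1,i2 (xor;beq) 2-wide
  cy2 -> i3 (mulh) no-port MUL/MEM
  cy3 -> i4 (ld) no-port MEM/MEM
  cy4 -> i5 (ld) no-port MEM/MUL
  cy5 -> i6 (mul) no-port MUL/MUL
  cy6 -> i7 (mulh) no-port MUL/MEM
  cy7 -> i8,i9 (st;add) 2-wide
  cy8 -> i10 (bne) tail

PAIRS = 2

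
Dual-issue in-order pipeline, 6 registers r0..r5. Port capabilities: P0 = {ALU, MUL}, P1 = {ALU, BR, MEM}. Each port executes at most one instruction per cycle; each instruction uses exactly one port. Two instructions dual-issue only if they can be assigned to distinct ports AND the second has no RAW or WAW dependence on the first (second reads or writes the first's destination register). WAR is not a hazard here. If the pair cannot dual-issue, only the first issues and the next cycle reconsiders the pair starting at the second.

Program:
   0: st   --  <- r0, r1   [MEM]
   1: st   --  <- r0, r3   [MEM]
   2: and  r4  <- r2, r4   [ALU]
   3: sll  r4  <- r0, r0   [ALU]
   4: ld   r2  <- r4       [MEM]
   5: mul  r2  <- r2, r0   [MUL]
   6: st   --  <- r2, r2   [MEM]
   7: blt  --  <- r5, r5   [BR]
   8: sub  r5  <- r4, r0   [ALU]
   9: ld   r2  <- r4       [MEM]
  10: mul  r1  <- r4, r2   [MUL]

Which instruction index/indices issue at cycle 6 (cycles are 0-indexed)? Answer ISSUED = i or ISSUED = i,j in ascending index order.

ISSUED = 7,8

c0: i0 st.MEM  no-port MEM/MEM
c1: i1,i2 st.MEM+and.ALU  2-wide
c2: i3 sll.ALU  RAW r4
c3: i4 ld.MEM  RAW+WAW r2
c4: i5 mul.MUL  RAW r2
c5: i6 st.MEM  no-port MEM/BR
c6: i7,i8 blt.BR+sub.ALU  2-wide
c7: i9 ld.MEM  RAW r2
c8: i10 mul.MUL  tail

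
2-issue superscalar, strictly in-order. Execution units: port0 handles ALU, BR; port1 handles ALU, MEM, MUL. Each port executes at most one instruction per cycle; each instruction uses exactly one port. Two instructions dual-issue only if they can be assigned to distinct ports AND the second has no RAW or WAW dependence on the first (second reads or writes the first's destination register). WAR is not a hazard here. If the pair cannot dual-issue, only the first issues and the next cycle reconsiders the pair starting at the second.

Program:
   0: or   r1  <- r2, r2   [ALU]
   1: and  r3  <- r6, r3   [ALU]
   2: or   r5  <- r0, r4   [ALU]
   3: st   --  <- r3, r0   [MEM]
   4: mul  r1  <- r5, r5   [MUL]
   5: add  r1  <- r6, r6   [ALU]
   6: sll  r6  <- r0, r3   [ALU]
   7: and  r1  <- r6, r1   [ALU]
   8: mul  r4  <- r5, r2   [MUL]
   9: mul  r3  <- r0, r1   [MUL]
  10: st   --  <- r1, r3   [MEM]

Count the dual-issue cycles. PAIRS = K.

PAIRS = 4

  cy0 -> i0/i1 (or.ALU;and.ALU) pair
  cy1 -> i2/i3 (or.ALU;st.MEM) pair
  cy2 -> i4 (mul.MUL) WAW r1
  cy3 -> i5/i6 (add.ALU;sll.ALU) pair
  cy4 -> i7/i8 (and.ALU;mul.MUL) pair
  cy5 -> i9 (mul.MUL) no-port MUL/MEM
  cy6 -> i10 (st.MEM) tail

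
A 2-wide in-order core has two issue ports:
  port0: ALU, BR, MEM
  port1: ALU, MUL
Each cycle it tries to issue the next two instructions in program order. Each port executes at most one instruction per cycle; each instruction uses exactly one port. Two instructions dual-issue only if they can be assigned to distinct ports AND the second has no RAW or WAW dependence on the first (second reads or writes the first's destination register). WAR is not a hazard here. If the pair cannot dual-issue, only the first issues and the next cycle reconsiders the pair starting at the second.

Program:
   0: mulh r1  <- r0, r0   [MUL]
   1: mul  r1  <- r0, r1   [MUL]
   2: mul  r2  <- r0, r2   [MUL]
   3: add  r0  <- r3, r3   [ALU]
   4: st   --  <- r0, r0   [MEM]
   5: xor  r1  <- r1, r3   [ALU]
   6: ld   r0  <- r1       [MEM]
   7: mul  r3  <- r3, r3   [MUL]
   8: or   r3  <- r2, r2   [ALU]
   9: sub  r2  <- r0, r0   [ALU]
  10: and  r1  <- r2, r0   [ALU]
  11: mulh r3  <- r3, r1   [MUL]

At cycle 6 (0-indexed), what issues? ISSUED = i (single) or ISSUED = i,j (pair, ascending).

c0: i0 mulh  no-port MUL/MUL
c1: i1 mul  no-port MUL/MUL
c2: i2/i3 mul add  2-wide
c3: i4/i5 st xor  2-wide
c4: i6/i7 ld mul  2-wide
c5: i8/i9 or sub  2-wide
c6: i10 and  RAW r1
c7: i11 mulh  tail

ISSUED = 10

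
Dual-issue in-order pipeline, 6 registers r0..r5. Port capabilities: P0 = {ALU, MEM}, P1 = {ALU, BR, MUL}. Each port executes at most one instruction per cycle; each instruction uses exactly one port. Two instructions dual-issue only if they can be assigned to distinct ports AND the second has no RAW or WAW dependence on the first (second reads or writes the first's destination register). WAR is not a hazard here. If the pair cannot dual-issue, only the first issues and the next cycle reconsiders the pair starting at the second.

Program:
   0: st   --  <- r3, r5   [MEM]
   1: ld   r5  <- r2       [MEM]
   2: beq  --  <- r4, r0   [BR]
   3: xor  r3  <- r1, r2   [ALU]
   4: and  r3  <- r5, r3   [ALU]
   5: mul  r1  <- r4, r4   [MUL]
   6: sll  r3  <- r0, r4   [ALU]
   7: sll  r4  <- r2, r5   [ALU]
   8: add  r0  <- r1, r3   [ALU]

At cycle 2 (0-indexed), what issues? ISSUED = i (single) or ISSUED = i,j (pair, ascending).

[0] i0  st.MEM  -- no-port MEM/MEM
[1] i1/i2  ld.MEM+beq.BR  -- 2-wide
[2] i3  xor.ALU  -- RAW+WAW r3
[3] i4/i5  and.ALU+mul.MUL  -- 2-wide
[4] i6/i7  sll.ALU+sll.ALU  -- 2-wide
[5] i8  add.ALU  -- tail

ISSUED = 3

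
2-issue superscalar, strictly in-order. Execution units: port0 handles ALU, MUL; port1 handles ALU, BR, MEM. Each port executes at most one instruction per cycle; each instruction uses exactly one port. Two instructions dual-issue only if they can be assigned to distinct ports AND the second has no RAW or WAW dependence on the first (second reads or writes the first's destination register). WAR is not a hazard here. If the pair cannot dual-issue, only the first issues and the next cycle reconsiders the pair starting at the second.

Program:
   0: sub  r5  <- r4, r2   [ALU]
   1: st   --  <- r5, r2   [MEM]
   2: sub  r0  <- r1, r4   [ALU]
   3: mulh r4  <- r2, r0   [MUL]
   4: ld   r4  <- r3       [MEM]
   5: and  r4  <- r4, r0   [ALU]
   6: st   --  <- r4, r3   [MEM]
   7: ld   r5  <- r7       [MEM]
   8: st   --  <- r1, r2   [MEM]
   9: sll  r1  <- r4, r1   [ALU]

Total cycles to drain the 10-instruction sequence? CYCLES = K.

  cy0 -> i0 (sub) RAW r5
  cy1 -> i1/i2 (st;sub) pair
  cy2 -> i3 (mulh) WAW r4
  cy3 -> i4 (ld) RAW+WAW r4
  cy4 -> i5 (and) RAW r4
  cy5 -> i6 (st) no-port MEM/MEM
  cy6 -> i7 (ld) no-port MEM/MEM
  cy7 -> i8/i9 (st;sll) pair

CYCLES = 8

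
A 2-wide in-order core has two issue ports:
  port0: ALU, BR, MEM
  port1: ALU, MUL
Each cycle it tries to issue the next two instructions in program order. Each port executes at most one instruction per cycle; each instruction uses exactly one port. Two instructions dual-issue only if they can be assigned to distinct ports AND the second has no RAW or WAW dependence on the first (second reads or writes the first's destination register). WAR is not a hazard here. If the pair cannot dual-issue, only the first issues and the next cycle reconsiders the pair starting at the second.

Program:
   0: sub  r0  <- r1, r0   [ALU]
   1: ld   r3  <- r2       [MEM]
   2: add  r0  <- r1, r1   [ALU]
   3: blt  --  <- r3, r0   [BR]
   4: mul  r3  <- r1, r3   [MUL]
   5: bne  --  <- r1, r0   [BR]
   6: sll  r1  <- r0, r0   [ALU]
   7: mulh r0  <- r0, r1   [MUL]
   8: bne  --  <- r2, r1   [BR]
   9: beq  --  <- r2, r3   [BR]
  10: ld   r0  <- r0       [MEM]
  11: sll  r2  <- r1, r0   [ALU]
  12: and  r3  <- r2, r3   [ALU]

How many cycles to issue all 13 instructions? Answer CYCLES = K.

CYCLES = 9

0. sub/ld @i0/i1  | 2-wide
1. add @i2  | RAW r0
2. blt/mul @i3/i4  | 2-wide
3. bne/sll @i5/i6  | 2-wide
4. mulh/bne @i7/i8  | 2-wide
5. beq @i9  | no-port BR/MEM
6. ld @i10  | RAW r0
7. sll @i11  | RAW r2
8. and @i12  | tail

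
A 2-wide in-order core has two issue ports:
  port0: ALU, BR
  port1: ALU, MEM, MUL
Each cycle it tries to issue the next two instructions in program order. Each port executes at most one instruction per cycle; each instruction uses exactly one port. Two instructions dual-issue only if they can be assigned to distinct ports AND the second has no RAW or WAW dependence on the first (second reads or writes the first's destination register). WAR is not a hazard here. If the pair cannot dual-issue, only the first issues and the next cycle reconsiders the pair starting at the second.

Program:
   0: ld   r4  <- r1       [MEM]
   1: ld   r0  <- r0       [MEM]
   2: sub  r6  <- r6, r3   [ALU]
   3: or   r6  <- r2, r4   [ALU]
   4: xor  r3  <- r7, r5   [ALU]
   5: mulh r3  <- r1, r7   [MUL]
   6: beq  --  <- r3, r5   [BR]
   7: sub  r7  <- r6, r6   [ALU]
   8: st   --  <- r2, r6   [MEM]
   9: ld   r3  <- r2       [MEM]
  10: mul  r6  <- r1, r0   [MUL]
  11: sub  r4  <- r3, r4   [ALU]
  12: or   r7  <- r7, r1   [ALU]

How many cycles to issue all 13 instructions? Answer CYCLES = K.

0. ld @i0  | no-port MEM/MEM
1. ld;sub @i1/i2  | 2-wide
2. or;xor @i3/i4  | 2-wide
3. mulh @i5  | RAW r3
4. beq;sub @i6/i7  | 2-wide
5. st @i8  | no-port MEM/MEM
6. ld @i9  | no-port MEM/MUL
7. mul;sub @i10/i11  | 2-wide
8. or @i12  | tail

CYCLES = 9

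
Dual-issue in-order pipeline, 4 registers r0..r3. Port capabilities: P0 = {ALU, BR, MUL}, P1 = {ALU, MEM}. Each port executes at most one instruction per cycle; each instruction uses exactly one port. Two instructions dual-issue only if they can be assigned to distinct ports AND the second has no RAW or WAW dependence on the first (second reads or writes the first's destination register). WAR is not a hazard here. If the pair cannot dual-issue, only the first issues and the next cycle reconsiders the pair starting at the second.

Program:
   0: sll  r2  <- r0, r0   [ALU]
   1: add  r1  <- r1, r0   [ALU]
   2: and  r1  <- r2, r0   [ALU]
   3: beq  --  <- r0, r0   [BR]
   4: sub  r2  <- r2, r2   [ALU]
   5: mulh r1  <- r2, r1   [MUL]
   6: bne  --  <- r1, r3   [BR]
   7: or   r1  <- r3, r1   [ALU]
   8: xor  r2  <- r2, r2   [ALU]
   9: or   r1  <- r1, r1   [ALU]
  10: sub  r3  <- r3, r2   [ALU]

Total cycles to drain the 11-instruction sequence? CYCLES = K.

  cy0 -> i0&i1 (sll+add) 2-wide
  cy1 -> i2&i3 (and+beq) 2-wide
  cy2 -> i4 (sub) RAW r2
  cy3 -> i5 (mulh) no-port MUL/BR
  cy4 -> i6&i7 (bne+or) 2-wide
  cy5 -> i8&i9 (xor+or) 2-wide
  cy6 -> i10 (sub) tail

CYCLES = 7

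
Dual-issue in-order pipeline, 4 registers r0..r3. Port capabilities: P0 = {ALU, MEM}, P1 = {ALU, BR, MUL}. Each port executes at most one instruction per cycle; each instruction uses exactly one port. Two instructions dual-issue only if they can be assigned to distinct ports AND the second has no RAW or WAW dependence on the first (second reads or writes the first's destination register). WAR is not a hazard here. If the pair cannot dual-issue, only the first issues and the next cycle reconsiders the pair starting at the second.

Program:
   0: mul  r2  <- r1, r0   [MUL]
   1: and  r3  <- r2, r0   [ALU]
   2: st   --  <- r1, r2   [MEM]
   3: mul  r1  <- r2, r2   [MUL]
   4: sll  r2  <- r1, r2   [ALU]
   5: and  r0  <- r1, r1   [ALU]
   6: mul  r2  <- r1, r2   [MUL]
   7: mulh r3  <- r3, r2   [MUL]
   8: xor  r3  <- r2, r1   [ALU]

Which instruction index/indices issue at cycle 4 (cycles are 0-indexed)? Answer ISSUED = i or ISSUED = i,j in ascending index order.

ISSUED = 6

  cy0 -> i0 (mul) RAW r2
  cy1 -> i1+i2 (and st) pair
  cy2 -> i3 (mul) RAW r1
  cy3 -> i4+i5 (sll and) pair
  cy4 -> i6 (mul) no-port MUL/MUL
  cy5 -> i7 (mulh) WAW r3
  cy6 -> i8 (xor) tail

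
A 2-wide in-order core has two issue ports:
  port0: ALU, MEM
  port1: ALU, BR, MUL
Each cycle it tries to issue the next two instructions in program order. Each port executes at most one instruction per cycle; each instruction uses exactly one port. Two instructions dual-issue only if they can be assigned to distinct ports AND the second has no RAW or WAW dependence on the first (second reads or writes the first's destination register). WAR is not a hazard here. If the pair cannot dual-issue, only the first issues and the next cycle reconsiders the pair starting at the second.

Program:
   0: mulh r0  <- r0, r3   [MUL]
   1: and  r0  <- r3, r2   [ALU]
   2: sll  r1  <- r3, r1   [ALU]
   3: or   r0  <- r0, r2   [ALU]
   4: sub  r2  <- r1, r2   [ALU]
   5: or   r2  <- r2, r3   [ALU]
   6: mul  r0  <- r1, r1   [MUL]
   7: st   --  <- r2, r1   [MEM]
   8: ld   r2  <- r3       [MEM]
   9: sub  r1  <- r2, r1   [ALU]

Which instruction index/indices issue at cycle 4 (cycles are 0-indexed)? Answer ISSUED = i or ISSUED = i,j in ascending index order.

0. mulh @i0  | WAW r0
1. and+sll @i1,i2  | dual
2. or+sub @i3,i4  | dual
3. or+mul @i5,i6  | dual
4. st @i7  | no-port MEM/MEM
5. ld @i8  | RAW r2
6. sub @i9  | tail

ISSUED = 7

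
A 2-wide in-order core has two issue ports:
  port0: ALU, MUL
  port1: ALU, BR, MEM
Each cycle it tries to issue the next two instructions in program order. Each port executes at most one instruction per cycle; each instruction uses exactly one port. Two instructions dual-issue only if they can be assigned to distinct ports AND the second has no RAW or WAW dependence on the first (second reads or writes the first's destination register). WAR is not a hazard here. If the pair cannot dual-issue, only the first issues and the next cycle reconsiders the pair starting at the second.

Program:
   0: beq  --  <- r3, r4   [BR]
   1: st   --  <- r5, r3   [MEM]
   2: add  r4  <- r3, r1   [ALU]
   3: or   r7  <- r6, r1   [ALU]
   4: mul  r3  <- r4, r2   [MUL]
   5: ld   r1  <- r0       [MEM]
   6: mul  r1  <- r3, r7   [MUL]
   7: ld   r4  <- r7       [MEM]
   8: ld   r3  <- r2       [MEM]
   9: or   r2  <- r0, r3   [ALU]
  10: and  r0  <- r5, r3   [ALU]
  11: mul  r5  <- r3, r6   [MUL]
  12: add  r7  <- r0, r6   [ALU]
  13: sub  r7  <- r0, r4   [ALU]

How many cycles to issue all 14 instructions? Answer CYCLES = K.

0. beq.BR @i0  | no-port BR/MEM
1. st.MEM/add.ALU @i1&i2  | 2-wide
2. or.ALU/mul.MUL @i3&i4  | 2-wide
3. ld.MEM @i5  | WAW r1
4. mul.MUL/ld.MEM @i6&i7  | 2-wide
5. ld.MEM @i8  | RAW r3
6. or.ALU/and.ALU @i9&i10  | 2-wide
7. mul.MUL/add.ALU @i11&i12  | 2-wide
8. sub.ALU @i13  | tail

CYCLES = 9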